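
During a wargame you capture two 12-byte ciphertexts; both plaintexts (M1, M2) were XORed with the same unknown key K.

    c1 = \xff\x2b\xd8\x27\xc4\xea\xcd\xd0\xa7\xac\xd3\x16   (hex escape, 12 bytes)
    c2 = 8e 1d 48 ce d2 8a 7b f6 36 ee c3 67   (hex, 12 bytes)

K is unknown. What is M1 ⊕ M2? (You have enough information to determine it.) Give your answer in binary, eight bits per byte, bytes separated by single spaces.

c1 ⊕ c2 = (M1 ⊕ K) ⊕ (M2 ⊕ K) = M1 ⊕ M2 — the shared key cancels under XOR.
ff xor 8e = 71
2b xor 1d = 36
d8 xor 48 = 90
27 xor ce = e9
c4 xor d2 = 16
ea xor 8a = 60
cd xor 7b = b6
d0 xor f6 = 26
a7 xor 36 = 91
ac xor ee = 42
d3 xor c3 = 10
16 xor 67 = 71

01110001 00110110 10010000 11101001 00010110 01100000 10110110 00100110 10010001 01000010 00010000 01110001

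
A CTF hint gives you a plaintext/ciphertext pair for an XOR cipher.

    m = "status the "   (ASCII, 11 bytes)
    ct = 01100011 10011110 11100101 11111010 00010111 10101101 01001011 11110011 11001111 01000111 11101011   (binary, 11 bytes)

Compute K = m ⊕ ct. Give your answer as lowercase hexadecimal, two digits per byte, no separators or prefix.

Since ct = m ⊕ K, XORing both sides with m gives K = m ⊕ ct.
73 XOR 63 = 10
74 XOR 9e = ea
61 XOR e5 = 84
74 XOR fa = 8e
75 XOR 17 = 62
73 XOR ad = de
20 XOR 4b = 6b
74 XOR f3 = 87
68 XOR cf = a7
65 XOR 47 = 22
20 XOR eb = cb

10ea848e62de6b87a722cb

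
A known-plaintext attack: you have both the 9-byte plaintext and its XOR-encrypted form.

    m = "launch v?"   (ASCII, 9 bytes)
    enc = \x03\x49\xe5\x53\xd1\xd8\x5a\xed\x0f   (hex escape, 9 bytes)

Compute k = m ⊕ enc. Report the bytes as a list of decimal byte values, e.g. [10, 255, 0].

[111, 40, 144, 61, 178, 176, 122, 155, 48]

Since enc = m ⊕ k, XORing both sides with m gives k = m ⊕ enc.
6c ^ 03 = 6f
61 ^ 49 = 28
75 ^ e5 = 90
6e ^ 53 = 3d
63 ^ d1 = b2
68 ^ d8 = b0
20 ^ 5a = 7a
76 ^ ed = 9b
3f ^ 0f = 30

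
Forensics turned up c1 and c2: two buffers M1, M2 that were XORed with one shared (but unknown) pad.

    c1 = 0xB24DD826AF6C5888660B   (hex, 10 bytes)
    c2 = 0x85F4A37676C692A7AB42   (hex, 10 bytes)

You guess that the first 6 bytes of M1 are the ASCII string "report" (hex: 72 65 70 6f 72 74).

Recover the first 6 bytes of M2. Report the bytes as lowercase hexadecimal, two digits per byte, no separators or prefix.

45dc0b3fabde

First, c1 ⊕ c2 = (M1 ⊕ K) ⊕ (M2 ⊕ K) = M1 ⊕ M2, so the key drops out. Then M2 = (M1 ⊕ M2) ⊕ M1 over the first 6 bytes.
byte 0: (b2 ^ 85) ^ 72 = 37 ^ 72 = 45
byte 1: (4d ^ f4) ^ 65 = b9 ^ 65 = dc
byte 2: (d8 ^ a3) ^ 70 = 7b ^ 70 = 0b
byte 3: (26 ^ 76) ^ 6f = 50 ^ 6f = 3f
byte 4: (af ^ 76) ^ 72 = d9 ^ 72 = ab
byte 5: (6c ^ c6) ^ 74 = aa ^ 74 = de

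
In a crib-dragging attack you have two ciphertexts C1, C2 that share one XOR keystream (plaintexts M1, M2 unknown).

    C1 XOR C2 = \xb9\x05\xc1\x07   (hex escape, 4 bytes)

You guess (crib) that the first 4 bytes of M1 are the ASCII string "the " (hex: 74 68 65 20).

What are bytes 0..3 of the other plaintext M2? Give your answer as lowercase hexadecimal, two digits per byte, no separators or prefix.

cd6da427

Since C1 ⊕ C2 = M1 ⊕ M2, XORing with the guessed M1 bytes yields the corresponding M2 bytes: M2 = (C1 ⊕ C2) ⊕ M1.
byte 0: 10111001 xor 01110100 = 11001101
byte 1: 00000101 xor 01101000 = 01101101
byte 2: 11000001 xor 01100101 = 10100100
byte 3: 00000111 xor 00100000 = 00100111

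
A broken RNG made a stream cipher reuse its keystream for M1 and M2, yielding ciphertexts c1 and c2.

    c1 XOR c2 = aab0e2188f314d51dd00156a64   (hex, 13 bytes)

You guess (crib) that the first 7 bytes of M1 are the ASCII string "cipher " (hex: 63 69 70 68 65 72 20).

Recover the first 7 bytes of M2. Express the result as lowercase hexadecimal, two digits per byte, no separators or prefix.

c9d99270ea436d

Since c1 ⊕ c2 = M1 ⊕ M2, XORing with the guessed M1 bytes yields the corresponding M2 bytes: M2 = (c1 ⊕ c2) ⊕ M1.
170 ^  99 = 201
176 ^ 105 = 217
226 ^ 112 = 146
 24 ^ 104 = 112
143 ^ 101 = 234
 49 ^ 114 =  67
 77 ^  32 = 109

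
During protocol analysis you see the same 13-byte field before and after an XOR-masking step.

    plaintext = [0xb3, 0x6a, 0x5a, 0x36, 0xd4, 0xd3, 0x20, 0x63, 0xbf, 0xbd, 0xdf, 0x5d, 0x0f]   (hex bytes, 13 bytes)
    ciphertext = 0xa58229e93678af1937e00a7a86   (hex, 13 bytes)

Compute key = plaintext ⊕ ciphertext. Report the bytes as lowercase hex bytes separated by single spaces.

16 e8 73 df e2 ab 8f 7a 88 5d d5 27 89

Since ciphertext = plaintext ⊕ key, XORing both sides with plaintext gives key = plaintext ⊕ ciphertext.
byte 0: b3 ⊕ a5 = 16
byte 1: 6a ⊕ 82 = e8
byte 2: 5a ⊕ 29 = 73
byte 3: 36 ⊕ e9 = df
byte 4: d4 ⊕ 36 = e2
byte 5: d3 ⊕ 78 = ab
byte 6: 20 ⊕ af = 8f
byte 7: 63 ⊕ 19 = 7a
byte 8: bf ⊕ 37 = 88
byte 9: bd ⊕ e0 = 5d
byte 10: df ⊕ 0a = d5
byte 11: 5d ⊕ 7a = 27
byte 12: 0f ⊕ 86 = 89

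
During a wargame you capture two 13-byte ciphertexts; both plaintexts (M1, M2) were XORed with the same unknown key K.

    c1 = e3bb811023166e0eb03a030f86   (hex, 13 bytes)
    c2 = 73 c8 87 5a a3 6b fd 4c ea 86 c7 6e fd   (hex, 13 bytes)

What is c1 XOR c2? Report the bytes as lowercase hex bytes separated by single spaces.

c1 ⊕ c2 = (M1 ⊕ K) ⊕ (M2 ⊕ K) = M1 ⊕ M2 — the shared key cancels under XOR.
byte 0: e3 ^ 73 = 90
byte 1: bb ^ c8 = 73
byte 2: 81 ^ 87 = 06
byte 3: 10 ^ 5a = 4a
byte 4: 23 ^ a3 = 80
byte 5: 16 ^ 6b = 7d
byte 6: 6e ^ fd = 93
byte 7: 0e ^ 4c = 42
byte 8: b0 ^ ea = 5a
byte 9: 3a ^ 86 = bc
byte 10: 03 ^ c7 = c4
byte 11: 0f ^ 6e = 61
byte 12: 86 ^ fd = 7b

90 73 06 4a 80 7d 93 42 5a bc c4 61 7b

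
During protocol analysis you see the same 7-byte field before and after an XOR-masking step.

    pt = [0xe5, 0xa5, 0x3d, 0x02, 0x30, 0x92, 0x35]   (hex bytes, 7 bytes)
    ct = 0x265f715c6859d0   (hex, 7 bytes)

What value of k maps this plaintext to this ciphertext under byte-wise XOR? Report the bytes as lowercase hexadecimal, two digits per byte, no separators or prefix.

c3fa4c5e58cbe5

Since ct = pt ⊕ k, XORing both sides with pt gives k = pt ⊕ ct.
11100101 ⊕ 00100110 = 11000011
10100101 ⊕ 01011111 = 11111010
00111101 ⊕ 01110001 = 01001100
00000010 ⊕ 01011100 = 01011110
00110000 ⊕ 01101000 = 01011000
10010010 ⊕ 01011001 = 11001011
00110101 ⊕ 11010000 = 11100101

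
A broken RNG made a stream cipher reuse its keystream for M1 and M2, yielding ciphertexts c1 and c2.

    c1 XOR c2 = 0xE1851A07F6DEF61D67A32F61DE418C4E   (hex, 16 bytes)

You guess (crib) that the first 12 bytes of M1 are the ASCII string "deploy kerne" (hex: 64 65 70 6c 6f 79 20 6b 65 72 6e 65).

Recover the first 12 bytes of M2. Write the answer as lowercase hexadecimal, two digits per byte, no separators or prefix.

Since c1 ⊕ c2 = M1 ⊕ M2, XORing with the guessed M1 bytes yields the corresponding M2 bytes: M2 = (c1 ⊕ c2) ⊕ M1.
e1 ⊕ 64 = 85
85 ⊕ 65 = e0
1a ⊕ 70 = 6a
07 ⊕ 6c = 6b
f6 ⊕ 6f = 99
de ⊕ 79 = a7
f6 ⊕ 20 = d6
1d ⊕ 6b = 76
67 ⊕ 65 = 02
a3 ⊕ 72 = d1
2f ⊕ 6e = 41
61 ⊕ 65 = 04

85e06a6b99a7d67602d14104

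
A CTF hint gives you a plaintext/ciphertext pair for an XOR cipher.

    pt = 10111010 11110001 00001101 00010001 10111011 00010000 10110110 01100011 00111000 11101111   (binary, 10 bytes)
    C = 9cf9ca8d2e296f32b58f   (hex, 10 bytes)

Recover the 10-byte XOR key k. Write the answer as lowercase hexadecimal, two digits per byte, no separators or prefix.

Since C = pt ⊕ k, XORing both sides with pt gives k = pt ⊕ C.
10111010 ^ 10011100 = 00100110
11110001 ^ 11111001 = 00001000
00001101 ^ 11001010 = 11000111
00010001 ^ 10001101 = 10011100
10111011 ^ 00101110 = 10010101
00010000 ^ 00101001 = 00111001
10110110 ^ 01101111 = 11011001
01100011 ^ 00110010 = 01010001
00111000 ^ 10110101 = 10001101
11101111 ^ 10001111 = 01100000

2608c79c9539d9518d60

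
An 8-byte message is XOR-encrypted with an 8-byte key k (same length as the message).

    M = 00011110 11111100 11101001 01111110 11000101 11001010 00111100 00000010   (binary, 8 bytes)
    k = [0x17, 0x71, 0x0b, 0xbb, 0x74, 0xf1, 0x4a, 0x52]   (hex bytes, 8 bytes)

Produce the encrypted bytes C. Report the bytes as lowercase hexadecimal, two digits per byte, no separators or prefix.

00011110 ^ 00010111 = 00001001
11111100 ^ 01110001 = 10001101
11101001 ^ 00001011 = 11100010
01111110 ^ 10111011 = 11000101
11000101 ^ 01110100 = 10110001
11001010 ^ 11110001 = 00111011
00111100 ^ 01001010 = 01110110
00000010 ^ 01010010 = 01010000

098de2c5b13b7650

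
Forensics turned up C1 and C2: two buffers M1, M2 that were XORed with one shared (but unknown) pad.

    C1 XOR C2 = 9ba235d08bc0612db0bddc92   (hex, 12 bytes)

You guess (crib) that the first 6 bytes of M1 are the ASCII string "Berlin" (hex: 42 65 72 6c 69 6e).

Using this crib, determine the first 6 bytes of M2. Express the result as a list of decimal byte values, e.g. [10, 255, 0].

Since C1 ⊕ C2 = M1 ⊕ M2, XORing with the guessed M1 bytes yields the corresponding M2 bytes: M2 = (C1 ⊕ C2) ⊕ M1.
9b ⊕ 42 = d9
a2 ⊕ 65 = c7
35 ⊕ 72 = 47
d0 ⊕ 6c = bc
8b ⊕ 69 = e2
c0 ⊕ 6e = ae

[217, 199, 71, 188, 226, 174]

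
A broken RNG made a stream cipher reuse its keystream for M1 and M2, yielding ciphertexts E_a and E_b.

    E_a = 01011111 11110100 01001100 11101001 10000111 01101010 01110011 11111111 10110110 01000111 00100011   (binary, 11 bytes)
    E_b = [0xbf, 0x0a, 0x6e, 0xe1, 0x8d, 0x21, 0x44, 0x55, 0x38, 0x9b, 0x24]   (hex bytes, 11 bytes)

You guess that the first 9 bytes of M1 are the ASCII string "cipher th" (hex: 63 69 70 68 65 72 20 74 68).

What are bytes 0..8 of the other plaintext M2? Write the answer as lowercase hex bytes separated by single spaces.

83 97 52 60 6f 39 17 de e6

First, E_a ⊕ E_b = (M1 ⊕ K) ⊕ (M2 ⊕ K) = M1 ⊕ M2, so the key drops out. Then M2 = (M1 ⊕ M2) ⊕ M1 over the first 9 bytes.
byte 0: (5f XOR bf) XOR 63 = e0 XOR 63 = 83
byte 1: (f4 XOR 0a) XOR 69 = fe XOR 69 = 97
byte 2: (4c XOR 6e) XOR 70 = 22 XOR 70 = 52
byte 3: (e9 XOR e1) XOR 68 = 08 XOR 68 = 60
byte 4: (87 XOR 8d) XOR 65 = 0a XOR 65 = 6f
byte 5: (6a XOR 21) XOR 72 = 4b XOR 72 = 39
byte 6: (73 XOR 44) XOR 20 = 37 XOR 20 = 17
byte 7: (ff XOR 55) XOR 74 = aa XOR 74 = de
byte 8: (b6 XOR 38) XOR 68 = 8e XOR 68 = e6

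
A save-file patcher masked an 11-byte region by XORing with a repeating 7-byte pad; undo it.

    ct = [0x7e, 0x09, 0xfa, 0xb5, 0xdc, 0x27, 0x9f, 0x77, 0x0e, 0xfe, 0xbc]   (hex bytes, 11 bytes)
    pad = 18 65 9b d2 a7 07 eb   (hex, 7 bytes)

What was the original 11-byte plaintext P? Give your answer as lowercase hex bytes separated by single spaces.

66 6c 61 67 7b 20 74 6f 6b 65 6e

The 7-byte key repeats, so the effective keystream is 18 65 9b d2 a7 07 eb 18 65 9b d2.
byte 0: 7e ⊕ 18 = 66
byte 1: 09 ⊕ 65 = 6c
byte 2: fa ⊕ 9b = 61
byte 3: b5 ⊕ d2 = 67
byte 4: dc ⊕ a7 = 7b
byte 5: 27 ⊕ 07 = 20
byte 6: 9f ⊕ eb = 74
byte 7: 77 ⊕ 18 = 6f
byte 8: 0e ⊕ 65 = 6b
byte 9: fe ⊕ 9b = 65
byte 10: bc ⊕ d2 = 6e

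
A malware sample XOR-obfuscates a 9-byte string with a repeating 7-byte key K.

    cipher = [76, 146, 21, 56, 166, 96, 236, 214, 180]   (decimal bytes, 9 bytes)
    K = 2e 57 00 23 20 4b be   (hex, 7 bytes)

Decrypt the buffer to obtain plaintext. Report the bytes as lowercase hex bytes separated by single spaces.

62 c5 15 1b 86 2b 52 f8 e3

The 7-byte key repeats, so the effective keystream is 2e 57 00 23 20 4b be 2e 57.
byte 0:  76 XOR  46 =  98
byte 1: 146 XOR  87 = 197
byte 2:  21 XOR   0 =  21
byte 3:  56 XOR  35 =  27
byte 4: 166 XOR  32 = 134
byte 5:  96 XOR  75 =  43
byte 6: 236 XOR 190 =  82
byte 7: 214 XOR  46 = 248
byte 8: 180 XOR  87 = 227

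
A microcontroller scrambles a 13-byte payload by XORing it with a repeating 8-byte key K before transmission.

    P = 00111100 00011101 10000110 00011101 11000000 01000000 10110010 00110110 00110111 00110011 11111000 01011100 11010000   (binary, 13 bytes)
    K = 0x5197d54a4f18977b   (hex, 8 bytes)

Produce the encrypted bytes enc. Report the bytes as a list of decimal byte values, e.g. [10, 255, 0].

[109, 138, 83, 87, 143, 88, 37, 77, 102, 164, 45, 22, 159]

The 8-byte key repeats, so the effective keystream is 51 97 d5 4a 4f 18 97 7b 51 97 d5 4a 4f.
byte 0: 3c ⊕ 51 = 6d
byte 1: 1d ⊕ 97 = 8a
byte 2: 86 ⊕ d5 = 53
byte 3: 1d ⊕ 4a = 57
byte 4: c0 ⊕ 4f = 8f
byte 5: 40 ⊕ 18 = 58
byte 6: b2 ⊕ 97 = 25
byte 7: 36 ⊕ 7b = 4d
byte 8: 37 ⊕ 51 = 66
byte 9: 33 ⊕ 97 = a4
byte 10: f8 ⊕ d5 = 2d
byte 11: 5c ⊕ 4a = 16
byte 12: d0 ⊕ 4f = 9f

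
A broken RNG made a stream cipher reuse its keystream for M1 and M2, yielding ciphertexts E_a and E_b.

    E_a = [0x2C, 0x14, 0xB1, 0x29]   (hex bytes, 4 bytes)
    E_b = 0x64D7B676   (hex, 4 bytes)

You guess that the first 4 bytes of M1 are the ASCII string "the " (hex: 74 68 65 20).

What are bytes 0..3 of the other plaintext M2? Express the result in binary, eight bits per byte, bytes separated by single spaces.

First, E_a ⊕ E_b = (M1 ⊕ K) ⊕ (M2 ⊕ K) = M1 ⊕ M2, so the key drops out. Then M2 = (M1 ⊕ M2) ⊕ M1 over the first 4 bytes.
byte 0: (2c xor 64) xor 74 = 48 xor 74 = 3c
byte 1: (14 xor d7) xor 68 = c3 xor 68 = ab
byte 2: (b1 xor b6) xor 65 = 07 xor 65 = 62
byte 3: (29 xor 76) xor 20 = 5f xor 20 = 7f

00111100 10101011 01100010 01111111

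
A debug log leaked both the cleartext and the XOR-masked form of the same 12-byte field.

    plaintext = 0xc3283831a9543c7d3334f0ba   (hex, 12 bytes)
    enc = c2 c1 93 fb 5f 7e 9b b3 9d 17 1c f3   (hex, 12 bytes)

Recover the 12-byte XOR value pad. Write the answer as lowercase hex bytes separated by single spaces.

01 e9 ab ca f6 2a a7 ce ae 23 ec 49

Since enc = plaintext ⊕ pad, XORing both sides with plaintext gives pad = plaintext ⊕ enc.
byte 0: 195 ^ 194 =   1
byte 1:  40 ^ 193 = 233
byte 2:  56 ^ 147 = 171
byte 3:  49 ^ 251 = 202
byte 4: 169 ^  95 = 246
byte 5:  84 ^ 126 =  42
byte 6:  60 ^ 155 = 167
byte 7: 125 ^ 179 = 206
byte 8:  51 ^ 157 = 174
byte 9:  52 ^  23 =  35
byte 10: 240 ^  28 = 236
byte 11: 186 ^ 243 =  73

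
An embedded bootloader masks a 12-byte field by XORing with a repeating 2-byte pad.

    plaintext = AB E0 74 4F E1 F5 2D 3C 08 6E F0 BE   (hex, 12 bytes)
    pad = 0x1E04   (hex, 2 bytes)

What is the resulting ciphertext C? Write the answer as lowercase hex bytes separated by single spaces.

b5 e4 6a 4b ff f1 33 38 16 6a ee ba

The 2-byte key repeats, so the effective keystream is 1e 04 1e 04 1e 04 1e 04 1e 04 1e 04.
byte 0: ab ^ 1e = b5
byte 1: e0 ^ 04 = e4
byte 2: 74 ^ 1e = 6a
byte 3: 4f ^ 04 = 4b
byte 4: e1 ^ 1e = ff
byte 5: f5 ^ 04 = f1
byte 6: 2d ^ 1e = 33
byte 7: 3c ^ 04 = 38
byte 8: 08 ^ 1e = 16
byte 9: 6e ^ 04 = 6a
byte 10: f0 ^ 1e = ee
byte 11: be ^ 04 = ba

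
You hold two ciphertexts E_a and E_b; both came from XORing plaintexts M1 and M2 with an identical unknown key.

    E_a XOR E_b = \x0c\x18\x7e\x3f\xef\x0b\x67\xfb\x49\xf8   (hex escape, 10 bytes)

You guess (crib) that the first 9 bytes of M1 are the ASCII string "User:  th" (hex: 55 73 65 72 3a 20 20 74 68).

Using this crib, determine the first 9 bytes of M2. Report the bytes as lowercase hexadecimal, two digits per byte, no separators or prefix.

Since E_a ⊕ E_b = M1 ⊕ M2, XORing with the guessed M1 bytes yields the corresponding M2 bytes: M2 = (E_a ⊕ E_b) ⊕ M1.
byte 0:  12 xor  85 =  89
byte 1:  24 xor 115 = 107
byte 2: 126 xor 101 =  27
byte 3:  63 xor 114 =  77
byte 4: 239 xor  58 = 213
byte 5:  11 xor  32 =  43
byte 6: 103 xor  32 =  71
byte 7: 251 xor 116 = 143
byte 8:  73 xor 104 =  33

596b1b4dd52b478f21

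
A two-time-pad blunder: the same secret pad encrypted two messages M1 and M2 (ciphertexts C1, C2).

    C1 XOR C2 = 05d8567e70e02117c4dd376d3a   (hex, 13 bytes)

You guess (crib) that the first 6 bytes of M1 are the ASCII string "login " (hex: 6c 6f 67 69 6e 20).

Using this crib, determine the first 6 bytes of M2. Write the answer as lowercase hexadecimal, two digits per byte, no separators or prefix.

Since C1 ⊕ C2 = M1 ⊕ M2, XORing with the guessed M1 bytes yields the corresponding M2 bytes: M2 = (C1 ⊕ C2) ⊕ M1.
byte 0: 00000101 XOR 01101100 = 01101001
byte 1: 11011000 XOR 01101111 = 10110111
byte 2: 01010110 XOR 01100111 = 00110001
byte 3: 01111110 XOR 01101001 = 00010111
byte 4: 01110000 XOR 01101110 = 00011110
byte 5: 11100000 XOR 00100000 = 11000000

69b731171ec0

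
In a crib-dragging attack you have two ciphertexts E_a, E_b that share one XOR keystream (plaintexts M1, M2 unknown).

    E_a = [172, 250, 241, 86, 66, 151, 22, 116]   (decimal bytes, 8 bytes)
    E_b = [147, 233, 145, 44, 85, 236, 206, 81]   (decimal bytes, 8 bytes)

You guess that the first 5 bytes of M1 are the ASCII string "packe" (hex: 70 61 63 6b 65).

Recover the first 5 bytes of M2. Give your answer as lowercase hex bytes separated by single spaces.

First, E_a ⊕ E_b = (M1 ⊕ K) ⊕ (M2 ⊕ K) = M1 ⊕ M2, so the key drops out. Then M2 = (M1 ⊕ M2) ⊕ M1 over the first 5 bytes.
byte 0: (ac XOR 93) XOR 70 = 3f XOR 70 = 4f
byte 1: (fa XOR e9) XOR 61 = 13 XOR 61 = 72
byte 2: (f1 XOR 91) XOR 63 = 60 XOR 63 = 03
byte 3: (56 XOR 2c) XOR 6b = 7a XOR 6b = 11
byte 4: (42 XOR 55) XOR 65 = 17 XOR 65 = 72

4f 72 03 11 72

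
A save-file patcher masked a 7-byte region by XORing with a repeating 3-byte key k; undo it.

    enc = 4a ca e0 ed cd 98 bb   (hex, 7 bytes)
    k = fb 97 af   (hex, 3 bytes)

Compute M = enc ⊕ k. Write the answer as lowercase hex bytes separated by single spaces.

b1 5d 4f 16 5a 37 40

The 3-byte key repeats, so the effective keystream is fb 97 af fb 97 af fb.
byte 0: 4a ⊕ fb = b1
byte 1: ca ⊕ 97 = 5d
byte 2: e0 ⊕ af = 4f
byte 3: ed ⊕ fb = 16
byte 4: cd ⊕ 97 = 5a
byte 5: 98 ⊕ af = 37
byte 6: bb ⊕ fb = 40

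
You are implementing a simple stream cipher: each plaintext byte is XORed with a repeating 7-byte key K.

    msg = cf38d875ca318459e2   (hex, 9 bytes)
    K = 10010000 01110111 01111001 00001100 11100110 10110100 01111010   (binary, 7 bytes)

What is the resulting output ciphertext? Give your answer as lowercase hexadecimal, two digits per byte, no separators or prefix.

The 7-byte key repeats, so the effective keystream is 90 77 79 0c e6 b4 7a 90 77.
byte 0: cf XOR 90 = 5f
byte 1: 38 XOR 77 = 4f
byte 2: d8 XOR 79 = a1
byte 3: 75 XOR 0c = 79
byte 4: ca XOR e6 = 2c
byte 5: 31 XOR b4 = 85
byte 6: 84 XOR 7a = fe
byte 7: 59 XOR 90 = c9
byte 8: e2 XOR 77 = 95

5f4fa1792c85fec995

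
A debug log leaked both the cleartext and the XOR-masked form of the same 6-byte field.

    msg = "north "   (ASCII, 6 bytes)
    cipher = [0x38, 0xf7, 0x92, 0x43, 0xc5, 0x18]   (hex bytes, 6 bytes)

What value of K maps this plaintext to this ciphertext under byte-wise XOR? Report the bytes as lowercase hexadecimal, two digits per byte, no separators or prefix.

Since cipher = msg ⊕ K, XORing both sides with msg gives K = msg ⊕ cipher.
6e ^ 38 = 56
6f ^ f7 = 98
72 ^ 92 = e0
74 ^ 43 = 37
68 ^ c5 = ad
20 ^ 18 = 38

5698e037ad38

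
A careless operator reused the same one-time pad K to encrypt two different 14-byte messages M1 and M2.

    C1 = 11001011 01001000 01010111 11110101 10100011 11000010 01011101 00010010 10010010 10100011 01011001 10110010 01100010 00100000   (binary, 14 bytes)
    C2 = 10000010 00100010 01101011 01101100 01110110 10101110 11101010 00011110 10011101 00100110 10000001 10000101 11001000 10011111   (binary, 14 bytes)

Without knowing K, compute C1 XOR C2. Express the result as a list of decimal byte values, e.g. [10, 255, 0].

[73, 106, 60, 153, 213, 108, 183, 12, 15, 133, 216, 55, 170, 191]

C1 ⊕ C2 = (M1 ⊕ K) ⊕ (M2 ⊕ K) = M1 ⊕ M2 — the shared key cancels under XOR.
203 XOR 130 =  73
 72 XOR  34 = 106
 87 XOR 107 =  60
245 XOR 108 = 153
163 XOR 118 = 213
194 XOR 174 = 108
 93 XOR 234 = 183
 18 XOR  30 =  12
146 XOR 157 =  15
163 XOR  38 = 133
 89 XOR 129 = 216
178 XOR 133 =  55
 98 XOR 200 = 170
 32 XOR 159 = 191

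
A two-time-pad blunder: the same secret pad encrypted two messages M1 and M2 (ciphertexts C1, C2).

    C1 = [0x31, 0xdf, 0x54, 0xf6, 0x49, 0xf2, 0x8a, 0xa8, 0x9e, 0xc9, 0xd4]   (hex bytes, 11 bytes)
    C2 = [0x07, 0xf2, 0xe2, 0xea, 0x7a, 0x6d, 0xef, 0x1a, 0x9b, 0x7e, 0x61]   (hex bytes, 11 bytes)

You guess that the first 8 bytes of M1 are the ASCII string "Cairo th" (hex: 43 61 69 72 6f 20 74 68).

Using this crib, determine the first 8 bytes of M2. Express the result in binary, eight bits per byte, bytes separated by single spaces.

First, C1 ⊕ C2 = (M1 ⊕ K) ⊕ (M2 ⊕ K) = M1 ⊕ M2, so the key drops out. Then M2 = (M1 ⊕ M2) ⊕ M1 over the first 8 bytes.
byte 0: (31 ^ 07) ^ 43 = 36 ^ 43 = 75
byte 1: (df ^ f2) ^ 61 = 2d ^ 61 = 4c
byte 2: (54 ^ e2) ^ 69 = b6 ^ 69 = df
byte 3: (f6 ^ ea) ^ 72 = 1c ^ 72 = 6e
byte 4: (49 ^ 7a) ^ 6f = 33 ^ 6f = 5c
byte 5: (f2 ^ 6d) ^ 20 = 9f ^ 20 = bf
byte 6: (8a ^ ef) ^ 74 = 65 ^ 74 = 11
byte 7: (a8 ^ 1a) ^ 68 = b2 ^ 68 = da

01110101 01001100 11011111 01101110 01011100 10111111 00010001 11011010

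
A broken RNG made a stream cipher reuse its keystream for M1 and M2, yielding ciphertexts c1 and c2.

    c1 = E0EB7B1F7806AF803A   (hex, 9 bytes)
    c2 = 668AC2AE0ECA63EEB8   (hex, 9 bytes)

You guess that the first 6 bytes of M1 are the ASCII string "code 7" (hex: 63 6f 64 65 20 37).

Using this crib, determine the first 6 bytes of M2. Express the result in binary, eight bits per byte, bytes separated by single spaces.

11100101 00001110 11011101 11010100 01010110 11111011

First, c1 ⊕ c2 = (M1 ⊕ K) ⊕ (M2 ⊕ K) = M1 ⊕ M2, so the key drops out. Then M2 = (M1 ⊕ M2) ⊕ M1 over the first 6 bytes.
byte 0: (e0 xor 66) xor 63 = 86 xor 63 = e5
byte 1: (eb xor 8a) xor 6f = 61 xor 6f = 0e
byte 2: (7b xor c2) xor 64 = b9 xor 64 = dd
byte 3: (1f xor ae) xor 65 = b1 xor 65 = d4
byte 4: (78 xor 0e) xor 20 = 76 xor 20 = 56
byte 5: (06 xor ca) xor 37 = cc xor 37 = fb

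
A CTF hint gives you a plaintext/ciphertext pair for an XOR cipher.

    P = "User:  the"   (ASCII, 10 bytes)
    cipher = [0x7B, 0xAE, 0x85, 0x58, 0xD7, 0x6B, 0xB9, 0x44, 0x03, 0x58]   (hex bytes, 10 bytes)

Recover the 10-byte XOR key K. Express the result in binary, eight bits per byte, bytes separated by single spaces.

00101110 11011101 11100000 00101010 11101101 01001011 10011001 00110000 01101011 00111101

Since cipher = P ⊕ K, XORing both sides with P gives K = P ⊕ cipher.
55 ^ 7b = 2e
73 ^ ae = dd
65 ^ 85 = e0
72 ^ 58 = 2a
3a ^ d7 = ed
20 ^ 6b = 4b
20 ^ b9 = 99
74 ^ 44 = 30
68 ^ 03 = 6b
65 ^ 58 = 3d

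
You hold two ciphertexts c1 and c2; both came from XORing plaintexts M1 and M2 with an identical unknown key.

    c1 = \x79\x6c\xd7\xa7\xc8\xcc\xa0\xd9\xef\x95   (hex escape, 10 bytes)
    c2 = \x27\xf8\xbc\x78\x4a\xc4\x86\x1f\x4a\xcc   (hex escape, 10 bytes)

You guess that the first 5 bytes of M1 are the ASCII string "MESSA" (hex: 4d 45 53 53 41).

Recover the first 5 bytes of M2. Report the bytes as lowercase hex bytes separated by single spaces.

First, c1 ⊕ c2 = (M1 ⊕ K) ⊕ (M2 ⊕ K) = M1 ⊕ M2, so the key drops out. Then M2 = (M1 ⊕ M2) ⊕ M1 over the first 5 bytes.
byte 0: (79 ⊕ 27) ⊕ 4d = 5e ⊕ 4d = 13
byte 1: (6c ⊕ f8) ⊕ 45 = 94 ⊕ 45 = d1
byte 2: (d7 ⊕ bc) ⊕ 53 = 6b ⊕ 53 = 38
byte 3: (a7 ⊕ 78) ⊕ 53 = df ⊕ 53 = 8c
byte 4: (c8 ⊕ 4a) ⊕ 41 = 82 ⊕ 41 = c3

13 d1 38 8c c3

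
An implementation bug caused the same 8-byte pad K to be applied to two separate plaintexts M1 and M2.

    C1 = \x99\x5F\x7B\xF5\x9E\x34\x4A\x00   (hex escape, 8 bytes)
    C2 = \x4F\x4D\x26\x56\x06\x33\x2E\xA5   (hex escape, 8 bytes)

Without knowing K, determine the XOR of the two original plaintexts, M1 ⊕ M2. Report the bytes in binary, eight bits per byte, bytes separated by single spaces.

C1 ⊕ C2 = (M1 ⊕ K) ⊕ (M2 ⊕ K) = M1 ⊕ M2 — the shared key cancels under XOR.
byte 0: 99 XOR 4f = d6
byte 1: 5f XOR 4d = 12
byte 2: 7b XOR 26 = 5d
byte 3: f5 XOR 56 = a3
byte 4: 9e XOR 06 = 98
byte 5: 34 XOR 33 = 07
byte 6: 4a XOR 2e = 64
byte 7: 00 XOR a5 = a5

11010110 00010010 01011101 10100011 10011000 00000111 01100100 10100101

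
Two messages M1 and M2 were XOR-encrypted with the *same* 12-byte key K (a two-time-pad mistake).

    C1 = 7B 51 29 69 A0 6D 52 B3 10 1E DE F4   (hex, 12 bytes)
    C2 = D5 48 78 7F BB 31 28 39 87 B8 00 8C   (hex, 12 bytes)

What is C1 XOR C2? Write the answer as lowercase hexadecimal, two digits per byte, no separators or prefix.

C1 ⊕ C2 = (M1 ⊕ K) ⊕ (M2 ⊕ K) = M1 ⊕ M2 — the shared key cancels under XOR.
byte 0: 01111011 XOR 11010101 = 10101110
byte 1: 01010001 XOR 01001000 = 00011001
byte 2: 00101001 XOR 01111000 = 01010001
byte 3: 01101001 XOR 01111111 = 00010110
byte 4: 10100000 XOR 10111011 = 00011011
byte 5: 01101101 XOR 00110001 = 01011100
byte 6: 01010010 XOR 00101000 = 01111010
byte 7: 10110011 XOR 00111001 = 10001010
byte 8: 00010000 XOR 10000111 = 10010111
byte 9: 00011110 XOR 10111000 = 10100110
byte 10: 11011110 XOR 00000000 = 11011110
byte 11: 11110100 XOR 10001100 = 01111000

ae1951161b5c7a8a97a6de78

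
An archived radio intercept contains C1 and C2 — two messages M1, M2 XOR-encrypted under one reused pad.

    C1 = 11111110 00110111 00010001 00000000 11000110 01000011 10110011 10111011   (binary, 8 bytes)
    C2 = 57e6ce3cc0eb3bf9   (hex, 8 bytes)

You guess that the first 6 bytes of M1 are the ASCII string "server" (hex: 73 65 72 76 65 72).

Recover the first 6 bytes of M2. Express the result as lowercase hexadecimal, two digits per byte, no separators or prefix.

dab4ad4a63da

First, C1 ⊕ C2 = (M1 ⊕ K) ⊕ (M2 ⊕ K) = M1 ⊕ M2, so the key drops out. Then M2 = (M1 ⊕ M2) ⊕ M1 over the first 6 bytes.
byte 0: (fe XOR 57) XOR 73 = a9 XOR 73 = da
byte 1: (37 XOR e6) XOR 65 = d1 XOR 65 = b4
byte 2: (11 XOR ce) XOR 72 = df XOR 72 = ad
byte 3: (00 XOR 3c) XOR 76 = 3c XOR 76 = 4a
byte 4: (c6 XOR c0) XOR 65 = 06 XOR 65 = 63
byte 5: (43 XOR eb) XOR 72 = a8 XOR 72 = da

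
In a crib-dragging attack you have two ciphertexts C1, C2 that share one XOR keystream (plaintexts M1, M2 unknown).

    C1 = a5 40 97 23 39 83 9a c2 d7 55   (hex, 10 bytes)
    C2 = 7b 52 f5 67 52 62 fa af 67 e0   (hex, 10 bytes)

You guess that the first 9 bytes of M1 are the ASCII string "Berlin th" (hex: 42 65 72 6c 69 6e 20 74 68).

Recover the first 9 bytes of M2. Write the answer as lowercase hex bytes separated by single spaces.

9c 77 10 28 02 8f 40 19 d8

First, C1 ⊕ C2 = (M1 ⊕ K) ⊕ (M2 ⊕ K) = M1 ⊕ M2, so the key drops out. Then M2 = (M1 ⊕ M2) ⊕ M1 over the first 9 bytes.
byte 0: (a5 ⊕ 7b) ⊕ 42 = de ⊕ 42 = 9c
byte 1: (40 ⊕ 52) ⊕ 65 = 12 ⊕ 65 = 77
byte 2: (97 ⊕ f5) ⊕ 72 = 62 ⊕ 72 = 10
byte 3: (23 ⊕ 67) ⊕ 6c = 44 ⊕ 6c = 28
byte 4: (39 ⊕ 52) ⊕ 69 = 6b ⊕ 69 = 02
byte 5: (83 ⊕ 62) ⊕ 6e = e1 ⊕ 6e = 8f
byte 6: (9a ⊕ fa) ⊕ 20 = 60 ⊕ 20 = 40
byte 7: (c2 ⊕ af) ⊕ 74 = 6d ⊕ 74 = 19
byte 8: (d7 ⊕ 67) ⊕ 68 = b0 ⊕ 68 = d8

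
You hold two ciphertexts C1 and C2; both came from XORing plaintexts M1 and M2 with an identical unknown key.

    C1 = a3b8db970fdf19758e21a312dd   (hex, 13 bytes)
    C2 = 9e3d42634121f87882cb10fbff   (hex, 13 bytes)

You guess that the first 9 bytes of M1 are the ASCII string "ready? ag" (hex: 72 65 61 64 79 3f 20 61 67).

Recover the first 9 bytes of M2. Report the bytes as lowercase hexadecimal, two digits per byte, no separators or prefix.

4fe0f89037c1c16c6b

First, C1 ⊕ C2 = (M1 ⊕ K) ⊕ (M2 ⊕ K) = M1 ⊕ M2, so the key drops out. Then M2 = (M1 ⊕ M2) ⊕ M1 over the first 9 bytes.
byte 0: (a3 ^ 9e) ^ 72 = 3d ^ 72 = 4f
byte 1: (b8 ^ 3d) ^ 65 = 85 ^ 65 = e0
byte 2: (db ^ 42) ^ 61 = 99 ^ 61 = f8
byte 3: (97 ^ 63) ^ 64 = f4 ^ 64 = 90
byte 4: (0f ^ 41) ^ 79 = 4e ^ 79 = 37
byte 5: (df ^ 21) ^ 3f = fe ^ 3f = c1
byte 6: (19 ^ f8) ^ 20 = e1 ^ 20 = c1
byte 7: (75 ^ 78) ^ 61 = 0d ^ 61 = 6c
byte 8: (8e ^ 82) ^ 67 = 0c ^ 67 = 6b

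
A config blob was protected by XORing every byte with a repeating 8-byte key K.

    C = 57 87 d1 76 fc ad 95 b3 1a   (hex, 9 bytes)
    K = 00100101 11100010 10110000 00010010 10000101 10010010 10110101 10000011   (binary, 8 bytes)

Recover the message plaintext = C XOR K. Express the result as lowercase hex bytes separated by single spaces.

72 65 61 64 79 3f 20 30 3f

The 8-byte key repeats, so the effective keystream is 25 e2 b0 12 85 92 b5 83 25.
byte 0: 01010111 ^ 00100101 = 01110010
byte 1: 10000111 ^ 11100010 = 01100101
byte 2: 11010001 ^ 10110000 = 01100001
byte 3: 01110110 ^ 00010010 = 01100100
byte 4: 11111100 ^ 10000101 = 01111001
byte 5: 10101101 ^ 10010010 = 00111111
byte 6: 10010101 ^ 10110101 = 00100000
byte 7: 10110011 ^ 10000011 = 00110000
byte 8: 00011010 ^ 00100101 = 00111111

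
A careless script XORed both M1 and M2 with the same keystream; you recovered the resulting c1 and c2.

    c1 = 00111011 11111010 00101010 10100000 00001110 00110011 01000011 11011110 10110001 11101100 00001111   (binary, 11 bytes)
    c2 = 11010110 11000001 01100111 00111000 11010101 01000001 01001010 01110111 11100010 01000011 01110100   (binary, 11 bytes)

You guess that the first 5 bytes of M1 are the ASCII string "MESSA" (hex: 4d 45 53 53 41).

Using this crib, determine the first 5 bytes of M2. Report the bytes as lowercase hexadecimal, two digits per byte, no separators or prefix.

a07e1ecb9a

First, c1 ⊕ c2 = (M1 ⊕ K) ⊕ (M2 ⊕ K) = M1 ⊕ M2, so the key drops out. Then M2 = (M1 ⊕ M2) ⊕ M1 over the first 5 bytes.
byte 0: (3b ⊕ d6) ⊕ 4d = ed ⊕ 4d = a0
byte 1: (fa ⊕ c1) ⊕ 45 = 3b ⊕ 45 = 7e
byte 2: (2a ⊕ 67) ⊕ 53 = 4d ⊕ 53 = 1e
byte 3: (a0 ⊕ 38) ⊕ 53 = 98 ⊕ 53 = cb
byte 4: (0e ⊕ d5) ⊕ 41 = db ⊕ 41 = 9a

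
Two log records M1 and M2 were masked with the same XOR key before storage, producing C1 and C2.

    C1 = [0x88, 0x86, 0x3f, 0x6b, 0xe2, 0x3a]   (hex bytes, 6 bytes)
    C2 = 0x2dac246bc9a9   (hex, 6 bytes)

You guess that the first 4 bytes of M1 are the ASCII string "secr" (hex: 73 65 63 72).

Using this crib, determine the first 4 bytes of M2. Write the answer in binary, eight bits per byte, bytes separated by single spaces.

First, C1 ⊕ C2 = (M1 ⊕ K) ⊕ (M2 ⊕ K) = M1 ⊕ M2, so the key drops out. Then M2 = (M1 ⊕ M2) ⊕ M1 over the first 4 bytes.
byte 0: (88 ⊕ 2d) ⊕ 73 = a5 ⊕ 73 = d6
byte 1: (86 ⊕ ac) ⊕ 65 = 2a ⊕ 65 = 4f
byte 2: (3f ⊕ 24) ⊕ 63 = 1b ⊕ 63 = 78
byte 3: (6b ⊕ 6b) ⊕ 72 = 00 ⊕ 72 = 72

11010110 01001111 01111000 01110010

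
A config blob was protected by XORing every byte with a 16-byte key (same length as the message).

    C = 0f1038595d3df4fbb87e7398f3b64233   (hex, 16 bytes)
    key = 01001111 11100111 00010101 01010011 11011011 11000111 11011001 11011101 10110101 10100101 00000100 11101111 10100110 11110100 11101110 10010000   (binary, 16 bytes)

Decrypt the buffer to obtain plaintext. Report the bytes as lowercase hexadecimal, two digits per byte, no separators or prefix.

40f72d0a86fa2d260ddb77775542aca3

XOR is its own inverse, so applying the key byte-wise gives the result directly.
00001111 xor 01001111 = 01000000
00010000 xor 11100111 = 11110111
00111000 xor 00010101 = 00101101
01011001 xor 01010011 = 00001010
01011101 xor 11011011 = 10000110
00111101 xor 11000111 = 11111010
11110100 xor 11011001 = 00101101
11111011 xor 11011101 = 00100110
10111000 xor 10110101 = 00001101
01111110 xor 10100101 = 11011011
01110011 xor 00000100 = 01110111
10011000 xor 11101111 = 01110111
11110011 xor 10100110 = 01010101
10110110 xor 11110100 = 01000010
01000010 xor 11101110 = 10101100
00110011 xor 10010000 = 10100011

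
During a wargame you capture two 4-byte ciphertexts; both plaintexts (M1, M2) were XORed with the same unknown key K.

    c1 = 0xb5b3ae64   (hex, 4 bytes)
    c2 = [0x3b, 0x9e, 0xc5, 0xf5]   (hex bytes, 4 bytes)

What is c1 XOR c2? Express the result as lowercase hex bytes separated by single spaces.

c1 ⊕ c2 = (M1 ⊕ K) ⊕ (M2 ⊕ K) = M1 ⊕ M2 — the shared key cancels under XOR.
byte 0: 10110101 xor 00111011 = 10001110
byte 1: 10110011 xor 10011110 = 00101101
byte 2: 10101110 xor 11000101 = 01101011
byte 3: 01100100 xor 11110101 = 10010001

8e 2d 6b 91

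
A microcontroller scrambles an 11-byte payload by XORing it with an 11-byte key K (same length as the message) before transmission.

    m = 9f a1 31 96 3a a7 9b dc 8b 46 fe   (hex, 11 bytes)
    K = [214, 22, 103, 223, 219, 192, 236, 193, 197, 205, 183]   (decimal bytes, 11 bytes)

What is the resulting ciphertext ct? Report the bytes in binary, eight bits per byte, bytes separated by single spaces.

byte 0: 10011111 ^ 11010110 = 01001001
byte 1: 10100001 ^ 00010110 = 10110111
byte 2: 00110001 ^ 01100111 = 01010110
byte 3: 10010110 ^ 11011111 = 01001001
byte 4: 00111010 ^ 11011011 = 11100001
byte 5: 10100111 ^ 11000000 = 01100111
byte 6: 10011011 ^ 11101100 = 01110111
byte 7: 11011100 ^ 11000001 = 00011101
byte 8: 10001011 ^ 11000101 = 01001110
byte 9: 01000110 ^ 11001101 = 10001011
byte 10: 11111110 ^ 10110111 = 01001001

01001001 10110111 01010110 01001001 11100001 01100111 01110111 00011101 01001110 10001011 01001001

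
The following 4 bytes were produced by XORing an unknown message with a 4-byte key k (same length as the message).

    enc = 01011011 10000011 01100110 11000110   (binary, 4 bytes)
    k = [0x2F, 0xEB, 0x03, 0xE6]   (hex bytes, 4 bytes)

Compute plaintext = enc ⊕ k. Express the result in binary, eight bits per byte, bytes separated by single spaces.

01110100 01101000 01100101 00100000

XOR is its own inverse, so applying the key byte-wise gives the result directly.
byte 0: 01011011 ⊕ 00101111 = 01110100
byte 1: 10000011 ⊕ 11101011 = 01101000
byte 2: 01100110 ⊕ 00000011 = 01100101
byte 3: 11000110 ⊕ 11100110 = 00100000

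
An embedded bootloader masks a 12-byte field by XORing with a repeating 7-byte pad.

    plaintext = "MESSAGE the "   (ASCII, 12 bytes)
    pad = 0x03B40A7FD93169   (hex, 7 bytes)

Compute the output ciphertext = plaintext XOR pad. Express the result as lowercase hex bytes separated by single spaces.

The 7-byte key repeats, so the effective keystream is 03 b4 0a 7f d9 31 69 03 b4 0a 7f d9.
byte 0: 01001101 ⊕ 00000011 = 01001110
byte 1: 01000101 ⊕ 10110100 = 11110001
byte 2: 01010011 ⊕ 00001010 = 01011001
byte 3: 01010011 ⊕ 01111111 = 00101100
byte 4: 01000001 ⊕ 11011001 = 10011000
byte 5: 01000111 ⊕ 00110001 = 01110110
byte 6: 01000101 ⊕ 01101001 = 00101100
byte 7: 00100000 ⊕ 00000011 = 00100011
byte 8: 01110100 ⊕ 10110100 = 11000000
byte 9: 01101000 ⊕ 00001010 = 01100010
byte 10: 01100101 ⊕ 01111111 = 00011010
byte 11: 00100000 ⊕ 11011001 = 11111001

4e f1 59 2c 98 76 2c 23 c0 62 1a f9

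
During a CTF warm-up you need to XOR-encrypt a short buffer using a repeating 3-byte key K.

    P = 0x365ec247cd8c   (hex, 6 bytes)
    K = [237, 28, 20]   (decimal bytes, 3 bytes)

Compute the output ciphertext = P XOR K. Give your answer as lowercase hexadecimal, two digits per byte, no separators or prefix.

The 3-byte key repeats, so the effective keystream is ed 1c 14 ed 1c 14.
byte 0: 36 ^ ed = db
byte 1: 5e ^ 1c = 42
byte 2: c2 ^ 14 = d6
byte 3: 47 ^ ed = aa
byte 4: cd ^ 1c = d1
byte 5: 8c ^ 14 = 98

db42d6aad198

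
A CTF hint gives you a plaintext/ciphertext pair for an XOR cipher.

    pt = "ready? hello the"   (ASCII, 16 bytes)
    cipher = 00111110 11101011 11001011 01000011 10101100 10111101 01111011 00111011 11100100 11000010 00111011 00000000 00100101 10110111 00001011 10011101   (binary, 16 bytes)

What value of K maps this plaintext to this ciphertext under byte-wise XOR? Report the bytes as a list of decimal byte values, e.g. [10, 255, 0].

Since cipher = pt ⊕ K, XORing both sides with pt gives K = pt ⊕ cipher.
72 xor 3e = 4c
65 xor eb = 8e
61 xor cb = aa
64 xor 43 = 27
79 xor ac = d5
3f xor bd = 82
20 xor 7b = 5b
68 xor 3b = 53
65 xor e4 = 81
6c xor c2 = ae
6c xor 3b = 57
6f xor 00 = 6f
20 xor 25 = 05
74 xor b7 = c3
68 xor 0b = 63
65 xor 9d = f8

[76, 142, 170, 39, 213, 130, 91, 83, 129, 174, 87, 111, 5, 195, 99, 248]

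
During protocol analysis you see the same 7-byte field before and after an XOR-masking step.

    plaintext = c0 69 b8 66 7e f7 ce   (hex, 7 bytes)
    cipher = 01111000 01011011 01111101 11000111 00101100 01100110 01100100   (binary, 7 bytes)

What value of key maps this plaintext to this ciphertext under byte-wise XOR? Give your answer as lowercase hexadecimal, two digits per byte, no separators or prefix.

Since cipher = plaintext ⊕ key, XORing both sides with plaintext gives key = plaintext ⊕ cipher.
192 XOR 120 = 184
105 XOR  91 =  50
184 XOR 125 = 197
102 XOR 199 = 161
126 XOR  44 =  82
247 XOR 102 = 145
206 XOR 100 = 170

b832c5a15291aa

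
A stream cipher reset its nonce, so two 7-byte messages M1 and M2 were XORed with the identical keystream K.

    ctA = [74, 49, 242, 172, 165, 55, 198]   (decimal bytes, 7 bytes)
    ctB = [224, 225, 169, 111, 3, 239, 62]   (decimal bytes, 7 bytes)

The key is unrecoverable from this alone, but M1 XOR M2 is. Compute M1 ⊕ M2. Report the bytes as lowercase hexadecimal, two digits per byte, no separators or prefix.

aad05bc3a6d8f8

ctA ⊕ ctB = (M1 ⊕ K) ⊕ (M2 ⊕ K) = M1 ⊕ M2 — the shared key cancels under XOR.
 74 xor 224 = 170
 49 xor 225 = 208
242 xor 169 =  91
172 xor 111 = 195
165 xor   3 = 166
 55 xor 239 = 216
198 xor  62 = 248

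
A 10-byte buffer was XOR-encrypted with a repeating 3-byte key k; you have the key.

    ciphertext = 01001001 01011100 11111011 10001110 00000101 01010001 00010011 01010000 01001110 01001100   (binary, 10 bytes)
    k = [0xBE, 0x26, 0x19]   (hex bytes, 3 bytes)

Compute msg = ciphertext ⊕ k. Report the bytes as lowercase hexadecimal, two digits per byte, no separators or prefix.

The 3-byte key repeats, so the effective keystream is be 26 19 be 26 19 be 26 19 be.
byte 0:  73 ⊕ 190 = 247
byte 1:  92 ⊕  38 = 122
byte 2: 251 ⊕  25 = 226
byte 3: 142 ⊕ 190 =  48
byte 4:   5 ⊕  38 =  35
byte 5:  81 ⊕  25 =  72
byte 6:  19 ⊕ 190 = 173
byte 7:  80 ⊕  38 = 118
byte 8:  78 ⊕  25 =  87
byte 9:  76 ⊕ 190 = 242

f77ae2302348ad7657f2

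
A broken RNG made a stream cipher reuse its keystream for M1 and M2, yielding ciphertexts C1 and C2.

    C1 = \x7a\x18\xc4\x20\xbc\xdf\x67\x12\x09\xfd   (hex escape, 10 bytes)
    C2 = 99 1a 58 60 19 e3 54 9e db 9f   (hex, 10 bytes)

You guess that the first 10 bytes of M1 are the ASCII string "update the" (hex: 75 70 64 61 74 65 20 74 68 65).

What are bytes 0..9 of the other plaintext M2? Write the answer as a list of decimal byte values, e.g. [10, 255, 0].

First, C1 ⊕ C2 = (M1 ⊕ K) ⊕ (M2 ⊕ K) = M1 ⊕ M2, so the key drops out. Then M2 = (M1 ⊕ M2) ⊕ M1 over the first 10 bytes.
byte 0: (7a xor 99) xor 75 = e3 xor 75 = 96
byte 1: (18 xor 1a) xor 70 = 02 xor 70 = 72
byte 2: (c4 xor 58) xor 64 = 9c xor 64 = f8
byte 3: (20 xor 60) xor 61 = 40 xor 61 = 21
byte 4: (bc xor 19) xor 74 = a5 xor 74 = d1
byte 5: (df xor e3) xor 65 = 3c xor 65 = 59
byte 6: (67 xor 54) xor 20 = 33 xor 20 = 13
byte 7: (12 xor 9e) xor 74 = 8c xor 74 = f8
byte 8: (09 xor db) xor 68 = d2 xor 68 = ba
byte 9: (fd xor 9f) xor 65 = 62 xor 65 = 07

[150, 114, 248, 33, 209, 89, 19, 248, 186, 7]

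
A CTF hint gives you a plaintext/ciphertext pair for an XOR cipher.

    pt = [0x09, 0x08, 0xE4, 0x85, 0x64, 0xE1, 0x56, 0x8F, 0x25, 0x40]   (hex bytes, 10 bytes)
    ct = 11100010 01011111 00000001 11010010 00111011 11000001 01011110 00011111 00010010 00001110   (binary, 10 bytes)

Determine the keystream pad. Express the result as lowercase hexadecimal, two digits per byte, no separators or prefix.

eb57e5575f200890374e

Since ct = pt ⊕ pad, XORing both sides with pt gives pad = pt ⊕ ct.
byte 0:   9 XOR 226 = 235
byte 1:   8 XOR  95 =  87
byte 2: 228 XOR   1 = 229
byte 3: 133 XOR 210 =  87
byte 4: 100 XOR  59 =  95
byte 5: 225 XOR 193 =  32
byte 6:  86 XOR  94 =   8
byte 7: 143 XOR  31 = 144
byte 8:  37 XOR  18 =  55
byte 9:  64 XOR  14 =  78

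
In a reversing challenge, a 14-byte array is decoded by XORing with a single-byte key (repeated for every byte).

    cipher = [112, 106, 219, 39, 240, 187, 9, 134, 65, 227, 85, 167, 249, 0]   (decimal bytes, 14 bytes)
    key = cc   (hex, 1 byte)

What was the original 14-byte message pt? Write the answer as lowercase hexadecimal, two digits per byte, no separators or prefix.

bca617eb3c77c54a8d2f996b35cc

The 1-byte key repeats, so the effective keystream is cc cc cc cc cc cc cc cc cc cc cc cc cc cc.
byte 0: 70 ^ cc = bc
byte 1: 6a ^ cc = a6
byte 2: db ^ cc = 17
byte 3: 27 ^ cc = eb
byte 4: f0 ^ cc = 3c
byte 5: bb ^ cc = 77
byte 6: 09 ^ cc = c5
byte 7: 86 ^ cc = 4a
byte 8: 41 ^ cc = 8d
byte 9: e3 ^ cc = 2f
byte 10: 55 ^ cc = 99
byte 11: a7 ^ cc = 6b
byte 12: f9 ^ cc = 35
byte 13: 00 ^ cc = cc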